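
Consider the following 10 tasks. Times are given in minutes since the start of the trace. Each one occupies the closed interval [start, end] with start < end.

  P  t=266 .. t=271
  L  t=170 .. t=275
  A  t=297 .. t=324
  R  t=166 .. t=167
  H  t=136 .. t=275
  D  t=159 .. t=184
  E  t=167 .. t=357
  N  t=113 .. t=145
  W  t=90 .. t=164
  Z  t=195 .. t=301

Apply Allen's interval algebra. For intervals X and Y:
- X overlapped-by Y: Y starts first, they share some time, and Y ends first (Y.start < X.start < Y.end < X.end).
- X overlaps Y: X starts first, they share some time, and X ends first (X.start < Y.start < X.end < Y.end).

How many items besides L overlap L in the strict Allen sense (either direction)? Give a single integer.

2

Target L = [t=170, t=275].
A [t=297, t=324] → after → no.
D [t=159, t=184] → overlaps → counts.
E [t=167, t=357] → contains → no.
H [t=136, t=275] → finished-by → no.
N [t=113, t=145] → before → no.
P [t=266, t=271] → during → no.
R [t=166, t=167] → before → no.
W [t=90, t=164] → before → no.
Z [t=195, t=301] → overlapped-by → counts.
Total: 2.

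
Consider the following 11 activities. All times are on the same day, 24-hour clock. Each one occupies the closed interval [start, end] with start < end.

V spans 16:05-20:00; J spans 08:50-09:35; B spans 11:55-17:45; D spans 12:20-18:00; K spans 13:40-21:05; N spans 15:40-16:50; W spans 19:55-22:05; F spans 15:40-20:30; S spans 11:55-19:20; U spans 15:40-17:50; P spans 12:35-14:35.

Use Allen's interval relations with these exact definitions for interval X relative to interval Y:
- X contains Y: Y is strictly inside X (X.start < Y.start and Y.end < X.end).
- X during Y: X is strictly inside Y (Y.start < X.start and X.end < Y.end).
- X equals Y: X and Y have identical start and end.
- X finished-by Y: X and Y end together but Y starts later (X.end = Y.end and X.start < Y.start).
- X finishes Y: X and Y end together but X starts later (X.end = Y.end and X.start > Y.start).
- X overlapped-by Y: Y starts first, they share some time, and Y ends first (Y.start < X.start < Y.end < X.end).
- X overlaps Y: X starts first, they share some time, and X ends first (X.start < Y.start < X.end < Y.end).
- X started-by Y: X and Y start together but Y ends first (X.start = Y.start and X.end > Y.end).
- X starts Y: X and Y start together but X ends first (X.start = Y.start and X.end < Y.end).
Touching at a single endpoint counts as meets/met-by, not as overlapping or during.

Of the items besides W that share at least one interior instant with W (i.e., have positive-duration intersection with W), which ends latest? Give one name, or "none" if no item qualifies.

K

Target W = [19:55, 22:05].
B [11:55, 17:45] → before → excluded.
D [12:20, 18:00] → before → excluded.
F [15:40, 20:30] → overlaps → candidate.
J [08:50, 09:35] → before → excluded.
K [13:40, 21:05] → overlaps → candidate.
N [15:40, 16:50] → before → excluded.
P [12:35, 14:35] → before → excluded.
S [11:55, 19:20] → before → excluded.
U [15:40, 17:50] → before → excluded.
V [16:05, 20:00] → overlaps → candidate.
Among candidates, latest end is 21:05 → K.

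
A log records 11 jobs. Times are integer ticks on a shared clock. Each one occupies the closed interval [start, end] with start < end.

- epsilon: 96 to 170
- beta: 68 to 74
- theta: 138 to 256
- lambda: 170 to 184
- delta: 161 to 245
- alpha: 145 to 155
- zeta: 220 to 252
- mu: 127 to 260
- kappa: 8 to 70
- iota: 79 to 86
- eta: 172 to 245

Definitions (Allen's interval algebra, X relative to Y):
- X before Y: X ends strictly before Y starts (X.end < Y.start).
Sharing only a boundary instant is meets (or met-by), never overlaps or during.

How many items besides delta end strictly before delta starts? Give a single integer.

Target delta = [161, 245].
alpha [145, 155] → before → counts.
beta [68, 74] → before → counts.
epsilon [96, 170] → overlaps → no.
eta [172, 245] → finishes → no.
iota [79, 86] → before → counts.
kappa [8, 70] → before → counts.
lambda [170, 184] → during → no.
mu [127, 260] → contains → no.
theta [138, 256] → contains → no.
zeta [220, 252] → overlapped-by → no.
Total: 4.

4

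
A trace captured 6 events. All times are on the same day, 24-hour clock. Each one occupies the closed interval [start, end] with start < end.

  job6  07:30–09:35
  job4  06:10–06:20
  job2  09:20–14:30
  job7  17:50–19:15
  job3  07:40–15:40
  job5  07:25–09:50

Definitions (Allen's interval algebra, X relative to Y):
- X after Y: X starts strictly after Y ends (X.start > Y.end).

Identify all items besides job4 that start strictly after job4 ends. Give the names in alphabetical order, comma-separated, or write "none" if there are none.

Target job4 = [06:10, 06:20].
job2 [09:20, 14:30] → after → yes.
job3 [07:40, 15:40] → after → yes.
job5 [07:25, 09:50] → after → yes.
job6 [07:30, 09:35] → after → yes.
job7 [17:50, 19:15] → after → yes.
Result: job2, job3, job5, job6, job7.

job2, job3, job5, job6, job7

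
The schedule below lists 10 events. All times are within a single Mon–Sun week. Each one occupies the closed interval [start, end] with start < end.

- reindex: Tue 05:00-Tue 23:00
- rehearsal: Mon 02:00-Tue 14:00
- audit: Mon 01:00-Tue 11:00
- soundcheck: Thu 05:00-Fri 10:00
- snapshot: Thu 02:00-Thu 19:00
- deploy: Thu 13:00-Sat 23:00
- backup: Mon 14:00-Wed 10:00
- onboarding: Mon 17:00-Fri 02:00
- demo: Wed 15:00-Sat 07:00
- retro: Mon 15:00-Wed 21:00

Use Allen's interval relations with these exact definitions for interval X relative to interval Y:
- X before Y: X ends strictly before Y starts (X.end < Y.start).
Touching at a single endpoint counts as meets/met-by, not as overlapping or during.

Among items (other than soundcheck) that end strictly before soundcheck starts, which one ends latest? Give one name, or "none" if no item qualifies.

retro

Target soundcheck = [Thu 05:00, Fri 10:00].
audit [Mon 01:00, Tue 11:00] → before → candidate.
backup [Mon 14:00, Wed 10:00] → before → candidate.
demo [Wed 15:00, Sat 07:00] → contains → excluded.
deploy [Thu 13:00, Sat 23:00] → overlapped-by → excluded.
onboarding [Mon 17:00, Fri 02:00] → overlaps → excluded.
rehearsal [Mon 02:00, Tue 14:00] → before → candidate.
reindex [Tue 05:00, Tue 23:00] → before → candidate.
retro [Mon 15:00, Wed 21:00] → before → candidate.
snapshot [Thu 02:00, Thu 19:00] → overlaps → excluded.
Among candidates, latest end is Wed 21:00 → retro.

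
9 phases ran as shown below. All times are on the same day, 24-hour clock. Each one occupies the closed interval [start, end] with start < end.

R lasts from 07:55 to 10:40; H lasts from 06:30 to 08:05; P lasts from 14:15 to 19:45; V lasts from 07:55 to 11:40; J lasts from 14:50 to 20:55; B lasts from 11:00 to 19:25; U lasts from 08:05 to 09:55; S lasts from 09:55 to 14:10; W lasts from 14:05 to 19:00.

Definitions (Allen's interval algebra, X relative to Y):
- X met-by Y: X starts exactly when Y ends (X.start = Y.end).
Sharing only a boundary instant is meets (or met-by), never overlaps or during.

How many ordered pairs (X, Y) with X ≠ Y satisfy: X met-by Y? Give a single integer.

2

Checking all 72 ordered pairs for relation 'met-by'; matching pairs in alphabetical order:
(S, U): S met-by U ✓
(U, H): U met-by H ✓
Count: 2.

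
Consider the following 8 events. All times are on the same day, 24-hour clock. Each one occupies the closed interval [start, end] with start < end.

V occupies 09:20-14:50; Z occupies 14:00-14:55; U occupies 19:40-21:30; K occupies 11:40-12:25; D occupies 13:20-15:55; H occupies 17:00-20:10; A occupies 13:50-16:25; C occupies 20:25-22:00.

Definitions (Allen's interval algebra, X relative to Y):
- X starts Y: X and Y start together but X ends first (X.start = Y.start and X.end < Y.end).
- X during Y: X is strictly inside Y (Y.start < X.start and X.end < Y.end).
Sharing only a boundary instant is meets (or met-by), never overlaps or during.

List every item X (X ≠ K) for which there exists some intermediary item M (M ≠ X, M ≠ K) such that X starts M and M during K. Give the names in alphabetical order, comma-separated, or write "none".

none

Target K = [11:40, 12:25].
Intermediaries M with M during K: none.
Union: none.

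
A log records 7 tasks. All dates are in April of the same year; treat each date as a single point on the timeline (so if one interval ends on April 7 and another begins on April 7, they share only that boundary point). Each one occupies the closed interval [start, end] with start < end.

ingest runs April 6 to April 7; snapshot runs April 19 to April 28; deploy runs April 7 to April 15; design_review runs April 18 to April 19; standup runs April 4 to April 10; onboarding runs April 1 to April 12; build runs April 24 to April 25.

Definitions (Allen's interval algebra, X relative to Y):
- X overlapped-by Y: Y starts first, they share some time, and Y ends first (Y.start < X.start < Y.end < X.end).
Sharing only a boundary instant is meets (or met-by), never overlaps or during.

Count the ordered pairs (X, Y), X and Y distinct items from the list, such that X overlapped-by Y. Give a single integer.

2

Checking all 42 ordered pairs for relation 'overlapped-by'; matching pairs in alphabetical order:
(deploy, onboarding): deploy overlapped-by onboarding ✓
(deploy, standup): deploy overlapped-by standup ✓
Count: 2.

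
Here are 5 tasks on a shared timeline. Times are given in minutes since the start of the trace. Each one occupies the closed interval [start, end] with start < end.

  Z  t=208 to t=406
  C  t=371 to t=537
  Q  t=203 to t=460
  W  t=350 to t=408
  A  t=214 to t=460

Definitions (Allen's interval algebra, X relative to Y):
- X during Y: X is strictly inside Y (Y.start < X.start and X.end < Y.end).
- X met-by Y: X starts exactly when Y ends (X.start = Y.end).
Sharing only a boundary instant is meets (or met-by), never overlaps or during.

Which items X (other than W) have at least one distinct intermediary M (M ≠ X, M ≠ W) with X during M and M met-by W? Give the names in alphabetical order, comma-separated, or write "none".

Target W = [t=350, t=408].
Intermediaries M with M met-by W: none.
Union: none.

none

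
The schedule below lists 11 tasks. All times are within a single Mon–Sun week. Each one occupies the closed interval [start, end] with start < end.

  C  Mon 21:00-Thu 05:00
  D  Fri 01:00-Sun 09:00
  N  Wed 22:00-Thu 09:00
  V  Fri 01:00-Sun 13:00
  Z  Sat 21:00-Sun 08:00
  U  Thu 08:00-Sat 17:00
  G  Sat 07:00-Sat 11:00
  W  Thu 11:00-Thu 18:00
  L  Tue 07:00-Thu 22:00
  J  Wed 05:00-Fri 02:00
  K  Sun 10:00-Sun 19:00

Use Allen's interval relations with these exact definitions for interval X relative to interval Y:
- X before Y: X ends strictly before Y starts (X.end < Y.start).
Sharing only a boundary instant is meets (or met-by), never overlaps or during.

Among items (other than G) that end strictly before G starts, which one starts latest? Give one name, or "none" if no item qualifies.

W

Target G = [Sat 07:00, Sat 11:00].
C [Mon 21:00, Thu 05:00] → before → candidate.
D [Fri 01:00, Sun 09:00] → contains → excluded.
J [Wed 05:00, Fri 02:00] → before → candidate.
K [Sun 10:00, Sun 19:00] → after → excluded.
L [Tue 07:00, Thu 22:00] → before → candidate.
N [Wed 22:00, Thu 09:00] → before → candidate.
U [Thu 08:00, Sat 17:00] → contains → excluded.
V [Fri 01:00, Sun 13:00] → contains → excluded.
W [Thu 11:00, Thu 18:00] → before → candidate.
Z [Sat 21:00, Sun 08:00] → after → excluded.
Among candidates, latest start is Thu 11:00 → W.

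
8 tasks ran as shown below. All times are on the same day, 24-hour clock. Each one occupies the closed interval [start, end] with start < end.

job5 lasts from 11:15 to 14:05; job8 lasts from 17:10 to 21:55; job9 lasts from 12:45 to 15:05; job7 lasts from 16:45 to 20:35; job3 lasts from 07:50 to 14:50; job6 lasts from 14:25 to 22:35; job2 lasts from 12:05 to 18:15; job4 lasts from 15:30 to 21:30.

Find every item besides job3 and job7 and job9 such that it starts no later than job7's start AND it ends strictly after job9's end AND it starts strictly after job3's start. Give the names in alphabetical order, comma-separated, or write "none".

job2, job4, job6

Conditions: its start is no later than job7's start (X.start <= 16:45) AND its end is strictly after job9's end (X.end > 15:05) AND its start is strictly after job3's start (X.start > 07:50).
job2: start 12:05 <= 16:45? ✓; end 18:15 > 15:05? ✓; start 12:05 > 07:50? ✓ → yes.
job4: start 15:30 <= 16:45? ✓; end 21:30 > 15:05? ✓; start 15:30 > 07:50? ✓ → yes.
job5: start 11:15 <= 16:45? ✓; end 14:05 > 15:05? ✗; start 11:15 > 07:50? ✓ → no.
job6: start 14:25 <= 16:45? ✓; end 22:35 > 15:05? ✓; start 14:25 > 07:50? ✓ → yes.
job8: start 17:10 <= 16:45? ✗; end 21:55 > 15:05? ✓; start 17:10 > 07:50? ✓ → no.
Result: job2, job4, job6.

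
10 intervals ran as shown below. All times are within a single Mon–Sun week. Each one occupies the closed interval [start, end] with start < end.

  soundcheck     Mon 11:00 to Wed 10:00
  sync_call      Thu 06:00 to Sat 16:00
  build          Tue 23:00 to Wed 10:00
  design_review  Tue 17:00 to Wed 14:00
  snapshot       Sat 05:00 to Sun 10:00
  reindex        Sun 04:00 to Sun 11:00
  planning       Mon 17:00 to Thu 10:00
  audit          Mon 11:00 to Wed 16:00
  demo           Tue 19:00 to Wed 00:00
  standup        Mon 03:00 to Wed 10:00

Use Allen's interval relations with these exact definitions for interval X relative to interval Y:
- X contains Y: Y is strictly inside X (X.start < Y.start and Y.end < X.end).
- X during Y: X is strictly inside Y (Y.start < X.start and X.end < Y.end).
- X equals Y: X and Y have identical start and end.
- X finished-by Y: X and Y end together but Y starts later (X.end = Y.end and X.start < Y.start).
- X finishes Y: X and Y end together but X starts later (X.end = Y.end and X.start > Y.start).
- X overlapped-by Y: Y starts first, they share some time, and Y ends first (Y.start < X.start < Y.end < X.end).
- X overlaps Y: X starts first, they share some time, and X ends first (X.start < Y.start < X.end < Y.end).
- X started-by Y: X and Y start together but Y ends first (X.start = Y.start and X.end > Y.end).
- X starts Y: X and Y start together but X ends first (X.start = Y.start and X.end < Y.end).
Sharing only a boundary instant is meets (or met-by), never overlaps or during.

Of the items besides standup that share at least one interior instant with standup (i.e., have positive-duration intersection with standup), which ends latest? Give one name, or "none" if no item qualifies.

Target standup = [Mon 03:00, Wed 10:00].
audit [Mon 11:00, Wed 16:00] → overlapped-by → candidate.
build [Tue 23:00, Wed 10:00] → finishes → candidate.
demo [Tue 19:00, Wed 00:00] → during → candidate.
design_review [Tue 17:00, Wed 14:00] → overlapped-by → candidate.
planning [Mon 17:00, Thu 10:00] → overlapped-by → candidate.
reindex [Sun 04:00, Sun 11:00] → after → excluded.
snapshot [Sat 05:00, Sun 10:00] → after → excluded.
soundcheck [Mon 11:00, Wed 10:00] → finishes → candidate.
sync_call [Thu 06:00, Sat 16:00] → after → excluded.
Among candidates, latest end is Thu 10:00 → planning.

planning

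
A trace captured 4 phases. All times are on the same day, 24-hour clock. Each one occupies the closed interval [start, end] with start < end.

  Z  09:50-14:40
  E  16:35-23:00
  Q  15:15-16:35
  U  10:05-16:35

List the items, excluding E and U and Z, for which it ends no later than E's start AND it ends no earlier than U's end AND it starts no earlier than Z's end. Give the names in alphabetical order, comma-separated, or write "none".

Conditions: its end is no later than E's start (X.end <= 16:35) AND its end is no earlier than U's end (X.end >= 16:35) AND its start is no earlier than Z's end (X.start >= 14:40).
Q: end 16:35 <= 16:35? ✓; end 16:35 >= 16:35? ✓; start 15:15 >= 14:40? ✓ → yes.
Result: Q.

Q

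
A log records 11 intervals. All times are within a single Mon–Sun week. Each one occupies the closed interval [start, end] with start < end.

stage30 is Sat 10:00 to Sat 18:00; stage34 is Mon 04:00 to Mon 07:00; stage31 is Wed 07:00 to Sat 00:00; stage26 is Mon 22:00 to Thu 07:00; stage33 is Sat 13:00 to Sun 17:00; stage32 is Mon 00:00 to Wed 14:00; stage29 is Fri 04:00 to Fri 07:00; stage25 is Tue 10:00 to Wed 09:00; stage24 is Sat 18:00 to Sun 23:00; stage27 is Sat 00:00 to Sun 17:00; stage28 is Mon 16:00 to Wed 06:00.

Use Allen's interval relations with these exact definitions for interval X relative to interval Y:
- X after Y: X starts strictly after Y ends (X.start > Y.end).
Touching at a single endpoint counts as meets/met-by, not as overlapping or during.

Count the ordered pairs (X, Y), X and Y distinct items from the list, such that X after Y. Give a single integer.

37

Checking all 110 ordered pairs for relation 'after'; matching pairs in alphabetical order:
(stage24, stage25): stage24 after stage25 ✓
(stage24, stage26): stage24 after stage26 ✓
(stage24, stage28): stage24 after stage28 ✓
(stage24, stage29): stage24 after stage29 ✓
(stage24, stage31): stage24 after stage31 ✓
(stage24, stage32): stage24 after stage32 ✓
(stage24, stage34): stage24 after stage34 ✓
(stage25, stage34): stage25 after stage34 ✓
(stage26, stage34): stage26 after stage34 ✓
(stage27, stage25): stage27 after stage25 ✓
(stage27, stage26): stage27 after stage26 ✓
(stage27, stage28): stage27 after stage28 ✓
(stage27, stage29): stage27 after stage29 ✓
(stage27, stage32): stage27 after stage32 ✓
(stage27, stage34): stage27 after stage34 ✓
(stage28, stage34): stage28 after stage34 ✓
(stage29, stage25): stage29 after stage25 ✓
(stage29, stage26): stage29 after stage26 ✓
(stage29, stage28): stage29 after stage28 ✓
(stage29, stage32): stage29 after stage32 ✓
(stage29, stage34): stage29 after stage34 ✓
(stage30, stage25): stage30 after stage25 ✓
(stage30, stage26): stage30 after stage26 ✓
(stage30, stage28): stage30 after stage28 ✓
... plus 13 further pairs not listed.
Count: 37.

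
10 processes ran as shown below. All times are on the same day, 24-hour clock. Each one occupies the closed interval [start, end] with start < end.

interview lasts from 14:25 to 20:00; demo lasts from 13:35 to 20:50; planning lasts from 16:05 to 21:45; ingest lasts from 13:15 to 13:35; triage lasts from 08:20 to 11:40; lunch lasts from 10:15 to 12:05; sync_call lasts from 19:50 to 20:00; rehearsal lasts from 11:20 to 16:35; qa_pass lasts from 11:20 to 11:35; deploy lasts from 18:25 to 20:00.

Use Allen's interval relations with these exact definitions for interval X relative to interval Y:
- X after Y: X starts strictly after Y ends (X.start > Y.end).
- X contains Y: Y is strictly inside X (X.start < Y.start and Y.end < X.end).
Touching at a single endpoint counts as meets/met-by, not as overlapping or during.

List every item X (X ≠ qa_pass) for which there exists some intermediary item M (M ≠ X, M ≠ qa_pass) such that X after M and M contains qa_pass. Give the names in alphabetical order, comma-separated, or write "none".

demo, deploy, ingest, interview, planning, sync_call

Target qa_pass = [11:20, 11:35].
Intermediaries M with M contains qa_pass: lunch, triage.
Via lunch — items with X after lunch: demo, deploy, ingest, interview, planning, sync_call.
Via triage — items with X after triage: demo, deploy, ingest, interview, planning, sync_call.
Union: demo, deploy, ingest, interview, planning, sync_call.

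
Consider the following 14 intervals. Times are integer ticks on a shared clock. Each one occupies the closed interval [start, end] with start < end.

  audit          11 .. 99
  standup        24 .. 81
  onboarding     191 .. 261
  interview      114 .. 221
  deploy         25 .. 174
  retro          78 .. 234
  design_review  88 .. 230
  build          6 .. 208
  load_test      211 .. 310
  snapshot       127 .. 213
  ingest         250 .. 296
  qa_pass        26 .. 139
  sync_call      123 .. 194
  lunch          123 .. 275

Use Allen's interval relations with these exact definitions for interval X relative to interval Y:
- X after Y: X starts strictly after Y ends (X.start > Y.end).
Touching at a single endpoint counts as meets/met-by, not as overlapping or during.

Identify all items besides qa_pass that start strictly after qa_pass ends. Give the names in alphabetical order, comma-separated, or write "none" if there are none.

Target qa_pass = [26, 139].
audit [11, 99] → overlaps → no.
build [6, 208] → contains → no.
deploy [25, 174] → contains → no.
design_review [88, 230] → overlapped-by → no.
ingest [250, 296] → after → yes.
interview [114, 221] → overlapped-by → no.
load_test [211, 310] → after → yes.
lunch [123, 275] → overlapped-by → no.
onboarding [191, 261] → after → yes.
retro [78, 234] → overlapped-by → no.
snapshot [127, 213] → overlapped-by → no.
standup [24, 81] → overlaps → no.
sync_call [123, 194] → overlapped-by → no.
Result: ingest, load_test, onboarding.

ingest, load_test, onboarding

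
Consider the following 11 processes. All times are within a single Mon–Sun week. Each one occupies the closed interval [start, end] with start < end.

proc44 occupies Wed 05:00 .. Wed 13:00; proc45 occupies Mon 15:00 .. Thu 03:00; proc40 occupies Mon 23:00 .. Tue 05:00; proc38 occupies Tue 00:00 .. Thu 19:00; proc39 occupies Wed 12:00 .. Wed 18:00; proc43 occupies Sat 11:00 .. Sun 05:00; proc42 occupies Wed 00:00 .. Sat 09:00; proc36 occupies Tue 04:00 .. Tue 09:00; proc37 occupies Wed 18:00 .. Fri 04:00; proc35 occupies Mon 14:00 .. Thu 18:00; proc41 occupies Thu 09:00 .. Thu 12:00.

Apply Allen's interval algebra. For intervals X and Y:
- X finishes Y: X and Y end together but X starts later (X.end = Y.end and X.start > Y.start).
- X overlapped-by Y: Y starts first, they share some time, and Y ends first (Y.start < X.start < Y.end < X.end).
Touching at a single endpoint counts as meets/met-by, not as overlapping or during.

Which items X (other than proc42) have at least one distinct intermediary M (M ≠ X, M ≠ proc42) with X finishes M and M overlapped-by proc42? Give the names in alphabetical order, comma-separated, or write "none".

Target proc42 = [Wed 00:00, Sat 09:00].
Intermediaries M with M overlapped-by proc42: none.
Union: none.

none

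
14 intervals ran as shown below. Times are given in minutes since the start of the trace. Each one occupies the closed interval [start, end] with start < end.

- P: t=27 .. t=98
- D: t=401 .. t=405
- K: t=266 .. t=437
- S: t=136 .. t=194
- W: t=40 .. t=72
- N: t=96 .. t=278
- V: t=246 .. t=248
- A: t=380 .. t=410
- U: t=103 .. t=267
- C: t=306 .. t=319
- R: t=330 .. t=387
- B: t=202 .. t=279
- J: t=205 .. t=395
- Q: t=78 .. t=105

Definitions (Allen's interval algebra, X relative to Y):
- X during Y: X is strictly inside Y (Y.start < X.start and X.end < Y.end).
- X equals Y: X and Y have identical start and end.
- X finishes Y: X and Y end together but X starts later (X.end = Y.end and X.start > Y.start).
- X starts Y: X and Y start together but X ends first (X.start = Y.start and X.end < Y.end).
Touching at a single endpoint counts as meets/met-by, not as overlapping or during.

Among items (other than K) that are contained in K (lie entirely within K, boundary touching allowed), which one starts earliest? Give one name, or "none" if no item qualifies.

C

Target K = [t=266, t=437].
A [t=380, t=410] → during → candidate.
B [t=202, t=279] → overlaps → excluded.
C [t=306, t=319] → during → candidate.
D [t=401, t=405] → during → candidate.
J [t=205, t=395] → overlaps → excluded.
N [t=96, t=278] → overlaps → excluded.
P [t=27, t=98] → before → excluded.
Q [t=78, t=105] → before → excluded.
R [t=330, t=387] → during → candidate.
S [t=136, t=194] → before → excluded.
U [t=103, t=267] → overlaps → excluded.
V [t=246, t=248] → before → excluded.
W [t=40, t=72] → before → excluded.
Among candidates, earliest start is t=306 → C.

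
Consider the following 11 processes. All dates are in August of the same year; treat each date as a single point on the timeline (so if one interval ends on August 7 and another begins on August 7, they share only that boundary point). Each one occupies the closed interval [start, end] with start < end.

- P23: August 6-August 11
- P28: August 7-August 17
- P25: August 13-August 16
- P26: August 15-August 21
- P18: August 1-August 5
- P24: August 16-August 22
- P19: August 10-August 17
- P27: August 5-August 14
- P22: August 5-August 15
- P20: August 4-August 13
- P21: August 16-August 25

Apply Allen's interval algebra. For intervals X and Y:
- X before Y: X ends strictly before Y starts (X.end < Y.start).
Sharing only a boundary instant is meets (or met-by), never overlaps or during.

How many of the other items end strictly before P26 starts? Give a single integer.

Target P26 = [August 15, August 21].
P18 [August 1, August 5] → before → counts.
P19 [August 10, August 17] → overlaps → no.
P20 [August 4, August 13] → before → counts.
P21 [August 16, August 25] → overlapped-by → no.
P22 [August 5, August 15] → meets → no.
P23 [August 6, August 11] → before → counts.
P24 [August 16, August 22] → overlapped-by → no.
P25 [August 13, August 16] → overlaps → no.
P27 [August 5, August 14] → before → counts.
P28 [August 7, August 17] → overlaps → no.
Total: 4.

4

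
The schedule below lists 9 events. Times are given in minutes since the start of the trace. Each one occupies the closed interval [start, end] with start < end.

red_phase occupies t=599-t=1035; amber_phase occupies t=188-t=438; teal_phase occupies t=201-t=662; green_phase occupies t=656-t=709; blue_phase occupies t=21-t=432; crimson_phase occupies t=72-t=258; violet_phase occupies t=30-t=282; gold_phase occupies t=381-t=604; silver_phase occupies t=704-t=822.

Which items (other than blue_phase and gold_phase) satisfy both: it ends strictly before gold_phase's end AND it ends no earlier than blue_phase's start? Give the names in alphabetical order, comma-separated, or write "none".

amber_phase, crimson_phase, violet_phase

Conditions: its end is strictly before gold_phase's end (X.end < t=604) AND its end is no earlier than blue_phase's start (X.end >= t=21).
amber_phase: end t=438 < t=604? ✓; end t=438 >= t=21? ✓ → yes.
crimson_phase: end t=258 < t=604? ✓; end t=258 >= t=21? ✓ → yes.
green_phase: end t=709 < t=604? ✗; end t=709 >= t=21? ✓ → no.
red_phase: end t=1035 < t=604? ✗; end t=1035 >= t=21? ✓ → no.
silver_phase: end t=822 < t=604? ✗; end t=822 >= t=21? ✓ → no.
teal_phase: end t=662 < t=604? ✗; end t=662 >= t=21? ✓ → no.
violet_phase: end t=282 < t=604? ✓; end t=282 >= t=21? ✓ → yes.
Result: amber_phase, crimson_phase, violet_phase.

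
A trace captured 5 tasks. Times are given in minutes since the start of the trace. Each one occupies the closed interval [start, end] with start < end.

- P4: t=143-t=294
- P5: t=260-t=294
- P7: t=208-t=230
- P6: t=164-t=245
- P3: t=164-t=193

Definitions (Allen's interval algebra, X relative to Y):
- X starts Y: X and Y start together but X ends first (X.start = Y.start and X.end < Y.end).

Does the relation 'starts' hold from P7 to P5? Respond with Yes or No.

No

P7 = [t=208, t=230], P5 = [t=260, t=294].
Actual relation of P7 to P5: before.
Asked whether 'starts' holds → No.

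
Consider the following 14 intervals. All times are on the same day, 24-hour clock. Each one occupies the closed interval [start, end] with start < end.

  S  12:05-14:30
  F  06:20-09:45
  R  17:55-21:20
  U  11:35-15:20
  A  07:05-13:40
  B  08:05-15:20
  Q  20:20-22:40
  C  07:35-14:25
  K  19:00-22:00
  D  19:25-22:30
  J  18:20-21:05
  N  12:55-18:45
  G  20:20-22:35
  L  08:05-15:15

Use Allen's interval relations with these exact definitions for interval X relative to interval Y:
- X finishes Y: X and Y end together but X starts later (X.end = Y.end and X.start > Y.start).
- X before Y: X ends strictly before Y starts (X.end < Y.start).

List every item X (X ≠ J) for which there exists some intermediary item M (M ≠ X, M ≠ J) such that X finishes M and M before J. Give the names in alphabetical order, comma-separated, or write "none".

Target J = [18:20, 21:05].
Intermediaries M with M before J: A, B, C, F, L, S, U.
Via A — items with X finishes A: none.
Via B — items with X finishes B: U.
Via C — items with X finishes C: none.
Via F — items with X finishes F: none.
Via L — items with X finishes L: none.
Via S — items with X finishes S: none.
Via U — items with X finishes U: none.
Union: U.

U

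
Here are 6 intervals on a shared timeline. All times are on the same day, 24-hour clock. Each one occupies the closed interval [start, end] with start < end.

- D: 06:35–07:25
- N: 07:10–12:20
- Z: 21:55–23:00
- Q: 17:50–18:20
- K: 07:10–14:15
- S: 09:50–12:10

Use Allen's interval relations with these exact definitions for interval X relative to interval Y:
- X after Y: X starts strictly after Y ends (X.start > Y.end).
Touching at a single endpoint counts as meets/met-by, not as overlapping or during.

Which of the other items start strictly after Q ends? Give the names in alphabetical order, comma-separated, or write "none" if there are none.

Z

Target Q = [17:50, 18:20].
D [06:35, 07:25] → before → no.
K [07:10, 14:15] → before → no.
N [07:10, 12:20] → before → no.
S [09:50, 12:10] → before → no.
Z [21:55, 23:00] → after → yes.
Result: Z.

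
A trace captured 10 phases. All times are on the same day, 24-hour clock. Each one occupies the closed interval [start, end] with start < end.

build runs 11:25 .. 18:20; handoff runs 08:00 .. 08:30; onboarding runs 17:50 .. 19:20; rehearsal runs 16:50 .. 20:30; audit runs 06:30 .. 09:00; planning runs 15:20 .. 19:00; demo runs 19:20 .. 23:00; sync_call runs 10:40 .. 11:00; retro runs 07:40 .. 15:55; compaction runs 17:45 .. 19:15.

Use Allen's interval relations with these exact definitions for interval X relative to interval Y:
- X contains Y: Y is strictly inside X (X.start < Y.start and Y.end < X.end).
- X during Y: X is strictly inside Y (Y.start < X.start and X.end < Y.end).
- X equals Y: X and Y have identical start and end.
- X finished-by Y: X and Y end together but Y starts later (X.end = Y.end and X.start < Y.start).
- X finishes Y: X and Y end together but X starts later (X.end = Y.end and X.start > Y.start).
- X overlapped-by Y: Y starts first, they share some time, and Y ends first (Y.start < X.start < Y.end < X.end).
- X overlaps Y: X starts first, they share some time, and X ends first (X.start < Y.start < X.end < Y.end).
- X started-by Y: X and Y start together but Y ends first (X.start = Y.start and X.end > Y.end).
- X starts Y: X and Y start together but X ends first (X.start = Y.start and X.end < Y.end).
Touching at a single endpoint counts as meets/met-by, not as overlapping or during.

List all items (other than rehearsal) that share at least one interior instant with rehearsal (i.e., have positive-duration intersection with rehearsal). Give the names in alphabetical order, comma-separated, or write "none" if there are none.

Target rehearsal = [16:50, 20:30].
audit [06:30, 09:00] → before → no.
build [11:25, 18:20] → overlaps → yes.
compaction [17:45, 19:15] → during → yes.
demo [19:20, 23:00] → overlapped-by → yes.
handoff [08:00, 08:30] → before → no.
onboarding [17:50, 19:20] → during → yes.
planning [15:20, 19:00] → overlaps → yes.
retro [07:40, 15:55] → before → no.
sync_call [10:40, 11:00] → before → no.
Result: build, compaction, demo, onboarding, planning.

build, compaction, demo, onboarding, planning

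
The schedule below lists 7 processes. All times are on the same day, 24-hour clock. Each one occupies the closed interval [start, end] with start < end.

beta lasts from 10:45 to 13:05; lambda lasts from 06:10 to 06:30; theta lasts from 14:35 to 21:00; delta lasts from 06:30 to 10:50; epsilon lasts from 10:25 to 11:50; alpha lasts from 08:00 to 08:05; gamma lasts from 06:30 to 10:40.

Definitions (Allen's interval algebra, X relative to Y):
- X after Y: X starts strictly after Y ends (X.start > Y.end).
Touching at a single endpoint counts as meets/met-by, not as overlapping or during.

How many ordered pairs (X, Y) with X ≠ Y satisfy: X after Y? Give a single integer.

12

Checking all 42 ordered pairs for relation 'after'; matching pairs in alphabetical order:
(alpha, lambda): alpha after lambda ✓
(beta, alpha): beta after alpha ✓
(beta, gamma): beta after gamma ✓
(beta, lambda): beta after lambda ✓
(epsilon, alpha): epsilon after alpha ✓
(epsilon, lambda): epsilon after lambda ✓
(theta, alpha): theta after alpha ✓
(theta, beta): theta after beta ✓
(theta, delta): theta after delta ✓
(theta, epsilon): theta after epsilon ✓
(theta, gamma): theta after gamma ✓
(theta, lambda): theta after lambda ✓
Count: 12.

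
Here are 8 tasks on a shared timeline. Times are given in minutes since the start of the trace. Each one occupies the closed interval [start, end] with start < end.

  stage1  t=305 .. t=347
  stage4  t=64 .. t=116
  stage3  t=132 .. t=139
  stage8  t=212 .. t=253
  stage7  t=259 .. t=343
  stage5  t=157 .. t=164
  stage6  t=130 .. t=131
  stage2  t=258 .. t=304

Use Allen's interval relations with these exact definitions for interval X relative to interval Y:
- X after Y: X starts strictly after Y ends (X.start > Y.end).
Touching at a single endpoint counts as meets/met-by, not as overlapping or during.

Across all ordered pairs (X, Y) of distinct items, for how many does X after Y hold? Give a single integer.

26

Checking all 56 ordered pairs for relation 'after'; matching pairs in alphabetical order:
(stage1, stage2): stage1 after stage2 ✓
(stage1, stage3): stage1 after stage3 ✓
(stage1, stage4): stage1 after stage4 ✓
(stage1, stage5): stage1 after stage5 ✓
(stage1, stage6): stage1 after stage6 ✓
(stage1, stage8): stage1 after stage8 ✓
(stage2, stage3): stage2 after stage3 ✓
(stage2, stage4): stage2 after stage4 ✓
(stage2, stage5): stage2 after stage5 ✓
(stage2, stage6): stage2 after stage6 ✓
(stage2, stage8): stage2 after stage8 ✓
(stage3, stage4): stage3 after stage4 ✓
(stage3, stage6): stage3 after stage6 ✓
(stage5, stage3): stage5 after stage3 ✓
(stage5, stage4): stage5 after stage4 ✓
(stage5, stage6): stage5 after stage6 ✓
(stage6, stage4): stage6 after stage4 ✓
(stage7, stage3): stage7 after stage3 ✓
(stage7, stage4): stage7 after stage4 ✓
(stage7, stage5): stage7 after stage5 ✓
(stage7, stage6): stage7 after stage6 ✓
(stage7, stage8): stage7 after stage8 ✓
(stage8, stage3): stage8 after stage3 ✓
(stage8, stage4): stage8 after stage4 ✓
... plus 2 further pairs not listed.
Count: 26.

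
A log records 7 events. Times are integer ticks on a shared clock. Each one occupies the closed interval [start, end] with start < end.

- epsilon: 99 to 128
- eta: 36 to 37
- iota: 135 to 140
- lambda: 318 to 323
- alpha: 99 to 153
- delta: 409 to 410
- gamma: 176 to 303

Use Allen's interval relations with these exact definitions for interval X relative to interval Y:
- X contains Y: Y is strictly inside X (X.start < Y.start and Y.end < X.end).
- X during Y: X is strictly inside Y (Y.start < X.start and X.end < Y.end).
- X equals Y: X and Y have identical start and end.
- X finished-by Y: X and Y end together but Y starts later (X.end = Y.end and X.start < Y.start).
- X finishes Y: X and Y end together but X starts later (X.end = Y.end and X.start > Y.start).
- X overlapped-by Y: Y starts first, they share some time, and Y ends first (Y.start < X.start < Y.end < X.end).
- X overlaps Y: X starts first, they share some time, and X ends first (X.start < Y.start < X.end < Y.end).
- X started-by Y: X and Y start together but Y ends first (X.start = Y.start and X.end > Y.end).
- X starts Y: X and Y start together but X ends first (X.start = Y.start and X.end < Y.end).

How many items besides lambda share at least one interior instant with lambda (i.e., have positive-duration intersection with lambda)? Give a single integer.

0

Target lambda = [318, 323].
alpha [99, 153] → before → no.
delta [409, 410] → after → no.
epsilon [99, 128] → before → no.
eta [36, 37] → before → no.
gamma [176, 303] → before → no.
iota [135, 140] → before → no.
Total: 0.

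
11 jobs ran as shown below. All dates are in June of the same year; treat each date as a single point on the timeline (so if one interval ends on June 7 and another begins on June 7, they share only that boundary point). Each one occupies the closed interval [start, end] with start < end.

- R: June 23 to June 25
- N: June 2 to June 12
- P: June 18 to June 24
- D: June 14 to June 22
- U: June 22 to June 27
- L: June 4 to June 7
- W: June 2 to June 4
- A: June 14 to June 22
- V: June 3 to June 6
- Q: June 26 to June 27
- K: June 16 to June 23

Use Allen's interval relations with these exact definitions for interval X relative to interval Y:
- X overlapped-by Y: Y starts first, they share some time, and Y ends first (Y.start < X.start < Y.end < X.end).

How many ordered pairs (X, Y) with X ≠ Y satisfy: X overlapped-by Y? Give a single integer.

Checking all 110 ordered pairs for relation 'overlapped-by'; matching pairs in alphabetical order:
(K, A): K overlapped-by A ✓
(K, D): K overlapped-by D ✓
(L, V): L overlapped-by V ✓
(P, A): P overlapped-by A ✓
(P, D): P overlapped-by D ✓
(P, K): P overlapped-by K ✓
(R, P): R overlapped-by P ✓
(U, K): U overlapped-by K ✓
(U, P): U overlapped-by P ✓
(V, W): V overlapped-by W ✓
Count: 10.

10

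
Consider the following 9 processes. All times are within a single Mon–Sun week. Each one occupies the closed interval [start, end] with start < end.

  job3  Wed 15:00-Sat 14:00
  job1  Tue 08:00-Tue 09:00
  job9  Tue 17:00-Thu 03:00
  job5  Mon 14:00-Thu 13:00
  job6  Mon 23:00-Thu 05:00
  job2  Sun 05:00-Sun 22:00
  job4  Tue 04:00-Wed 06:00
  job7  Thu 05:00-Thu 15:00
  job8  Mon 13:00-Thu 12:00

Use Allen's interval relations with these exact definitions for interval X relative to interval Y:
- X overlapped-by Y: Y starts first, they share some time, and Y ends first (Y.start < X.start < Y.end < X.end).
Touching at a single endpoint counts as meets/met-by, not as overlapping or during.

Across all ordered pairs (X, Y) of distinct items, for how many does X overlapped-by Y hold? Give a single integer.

8

Checking all 72 ordered pairs for relation 'overlapped-by'; matching pairs in alphabetical order:
(job3, job5): job3 overlapped-by job5 ✓
(job3, job6): job3 overlapped-by job6 ✓
(job3, job8): job3 overlapped-by job8 ✓
(job3, job9): job3 overlapped-by job9 ✓
(job5, job8): job5 overlapped-by job8 ✓
(job7, job5): job7 overlapped-by job5 ✓
(job7, job8): job7 overlapped-by job8 ✓
(job9, job4): job9 overlapped-by job4 ✓
Count: 8.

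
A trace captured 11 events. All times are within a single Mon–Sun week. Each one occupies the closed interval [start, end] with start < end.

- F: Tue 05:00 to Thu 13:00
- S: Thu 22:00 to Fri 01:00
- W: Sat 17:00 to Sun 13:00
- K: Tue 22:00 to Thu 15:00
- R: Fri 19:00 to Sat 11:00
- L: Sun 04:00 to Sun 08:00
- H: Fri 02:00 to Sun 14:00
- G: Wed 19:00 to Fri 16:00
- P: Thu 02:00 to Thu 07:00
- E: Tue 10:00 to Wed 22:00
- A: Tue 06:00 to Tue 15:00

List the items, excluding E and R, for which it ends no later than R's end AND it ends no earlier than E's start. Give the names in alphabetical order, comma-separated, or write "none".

Conditions: its end is no later than R's end (X.end <= Sat 11:00) AND its end is no earlier than E's start (X.end >= Tue 10:00).
A: end Tue 15:00 <= Sat 11:00? ✓; end Tue 15:00 >= Tue 10:00? ✓ → yes.
F: end Thu 13:00 <= Sat 11:00? ✓; end Thu 13:00 >= Tue 10:00? ✓ → yes.
G: end Fri 16:00 <= Sat 11:00? ✓; end Fri 16:00 >= Tue 10:00? ✓ → yes.
H: end Sun 14:00 <= Sat 11:00? ✗; end Sun 14:00 >= Tue 10:00? ✓ → no.
K: end Thu 15:00 <= Sat 11:00? ✓; end Thu 15:00 >= Tue 10:00? ✓ → yes.
L: end Sun 08:00 <= Sat 11:00? ✗; end Sun 08:00 >= Tue 10:00? ✓ → no.
P: end Thu 07:00 <= Sat 11:00? ✓; end Thu 07:00 >= Tue 10:00? ✓ → yes.
S: end Fri 01:00 <= Sat 11:00? ✓; end Fri 01:00 >= Tue 10:00? ✓ → yes.
W: end Sun 13:00 <= Sat 11:00? ✗; end Sun 13:00 >= Tue 10:00? ✓ → no.
Result: A, F, G, K, P, S.

A, F, G, K, P, S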